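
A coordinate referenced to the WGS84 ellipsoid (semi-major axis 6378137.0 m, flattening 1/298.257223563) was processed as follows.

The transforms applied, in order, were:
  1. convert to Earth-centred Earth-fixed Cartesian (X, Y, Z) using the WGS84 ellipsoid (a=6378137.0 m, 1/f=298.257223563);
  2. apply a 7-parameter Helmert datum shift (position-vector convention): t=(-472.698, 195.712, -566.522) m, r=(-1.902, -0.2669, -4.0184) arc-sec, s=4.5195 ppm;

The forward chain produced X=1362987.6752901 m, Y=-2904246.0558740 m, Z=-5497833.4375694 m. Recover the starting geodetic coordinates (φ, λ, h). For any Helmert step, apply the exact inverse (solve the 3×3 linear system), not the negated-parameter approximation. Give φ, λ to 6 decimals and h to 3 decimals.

start: X=1362987.6753, Y=-2904246.0559, Z=-5497833.4376 m
→ Helmert⁻¹: X=1363503.6797, Y=-2904351.3867, Z=-5497270.6166
→ geod (Bowring, a=6378137.000): φ=-59.89716600°, λ=-64.85138800°, h=2925.3800 m

φ=-59.897166°, λ=-64.851388°, h=2925.380 m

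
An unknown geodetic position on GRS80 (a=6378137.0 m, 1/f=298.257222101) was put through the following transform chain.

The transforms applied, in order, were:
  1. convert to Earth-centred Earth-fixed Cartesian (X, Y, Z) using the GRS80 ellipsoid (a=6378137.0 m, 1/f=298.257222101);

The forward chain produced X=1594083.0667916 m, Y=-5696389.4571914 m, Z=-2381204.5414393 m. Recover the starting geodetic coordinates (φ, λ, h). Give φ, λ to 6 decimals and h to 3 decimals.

φ=-22.061100°, λ=-74.366204°, h=1384.475 m

start: X=1594083.0668, Y=-5696389.4572, Z=-2381204.5414 m
→ geod (Bowring, a=6378137.000): φ=-22.06110000°, λ=-74.36620400°, h=1384.4750 m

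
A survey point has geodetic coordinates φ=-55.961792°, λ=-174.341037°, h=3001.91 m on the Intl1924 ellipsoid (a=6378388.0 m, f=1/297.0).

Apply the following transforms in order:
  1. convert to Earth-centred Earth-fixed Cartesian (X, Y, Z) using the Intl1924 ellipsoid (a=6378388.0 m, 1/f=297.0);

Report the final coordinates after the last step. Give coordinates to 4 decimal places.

start: φ=-55.961792°, λ=-174.341037°, h=3001.910 m
→ ECEF (a=6378388.000, f=1/297.0): X=-3562776.1678, Y=-353035.3291, Z=-5264658.3088

X=-3562776.1678 m, Y=-353035.3291 m, Z=-5264658.3088 m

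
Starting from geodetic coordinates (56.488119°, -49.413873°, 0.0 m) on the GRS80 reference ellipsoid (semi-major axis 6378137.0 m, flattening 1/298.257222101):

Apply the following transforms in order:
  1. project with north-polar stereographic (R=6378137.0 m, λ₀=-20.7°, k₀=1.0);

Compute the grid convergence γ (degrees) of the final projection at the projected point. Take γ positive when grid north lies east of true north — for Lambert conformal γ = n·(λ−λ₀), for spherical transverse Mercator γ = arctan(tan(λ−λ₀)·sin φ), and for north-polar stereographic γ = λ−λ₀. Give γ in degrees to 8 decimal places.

start: φ=56.488119°, λ=-49.413873°, h=0.000 m
→ into stereo (λ₀=-20.7°): φ=56.48811900°, λ−λ₀=-28.71387300°
convergence γ = -28.71387300°

-28.71387300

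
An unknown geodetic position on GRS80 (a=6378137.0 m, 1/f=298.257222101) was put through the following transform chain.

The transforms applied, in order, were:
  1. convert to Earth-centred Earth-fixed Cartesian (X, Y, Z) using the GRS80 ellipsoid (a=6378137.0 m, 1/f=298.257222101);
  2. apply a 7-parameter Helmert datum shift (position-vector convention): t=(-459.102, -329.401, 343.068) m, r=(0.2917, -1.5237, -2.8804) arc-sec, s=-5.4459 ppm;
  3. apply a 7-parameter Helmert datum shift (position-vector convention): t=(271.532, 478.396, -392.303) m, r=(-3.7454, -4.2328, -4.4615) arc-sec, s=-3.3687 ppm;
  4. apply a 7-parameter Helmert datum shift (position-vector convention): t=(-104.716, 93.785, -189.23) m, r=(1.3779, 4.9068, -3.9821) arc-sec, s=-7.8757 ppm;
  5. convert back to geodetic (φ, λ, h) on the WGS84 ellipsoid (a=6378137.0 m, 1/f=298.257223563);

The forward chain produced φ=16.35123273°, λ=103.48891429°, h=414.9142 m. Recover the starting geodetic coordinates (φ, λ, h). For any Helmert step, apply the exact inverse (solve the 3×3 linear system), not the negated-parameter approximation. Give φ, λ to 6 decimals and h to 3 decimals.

φ=16.354692°, λ=103.489902°, h=296.632 m

start: φ=16.351233°, λ=103.488914°, h=414.914 m
→ ECEF (a=6378137.000, f=1/298.257223563): X=-1428044.7768, Y=5953308.7175, Z=1784173.6686
→ Helmert⁻¹: X=-1428108.6854, Y=5953246.1675, Z=1784303.2096
→ Helmert⁻¹: X=-1428477.1594, Y=5952724.5172, Z=1784838.9296
→ Helmert⁻¹: X=-1428095.7840, Y=5953068.9191, Z=1784507.7105
→ geod (Bowring, a=6378137.000): φ=16.35469200°, λ=103.48990200°, h=296.6320 m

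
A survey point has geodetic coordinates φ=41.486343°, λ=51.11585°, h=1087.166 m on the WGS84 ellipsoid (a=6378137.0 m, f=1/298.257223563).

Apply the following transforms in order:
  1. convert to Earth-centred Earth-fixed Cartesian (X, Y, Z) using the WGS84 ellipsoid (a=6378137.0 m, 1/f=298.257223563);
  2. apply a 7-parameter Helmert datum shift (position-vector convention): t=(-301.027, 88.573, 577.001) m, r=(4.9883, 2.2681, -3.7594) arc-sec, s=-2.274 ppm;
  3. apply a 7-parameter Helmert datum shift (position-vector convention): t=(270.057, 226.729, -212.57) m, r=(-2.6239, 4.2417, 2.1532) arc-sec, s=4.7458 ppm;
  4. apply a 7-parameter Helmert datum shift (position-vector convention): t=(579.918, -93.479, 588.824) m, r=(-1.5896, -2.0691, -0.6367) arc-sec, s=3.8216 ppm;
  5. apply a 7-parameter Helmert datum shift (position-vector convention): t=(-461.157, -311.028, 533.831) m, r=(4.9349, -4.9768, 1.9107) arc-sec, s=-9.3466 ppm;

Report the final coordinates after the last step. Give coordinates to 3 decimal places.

start: φ=41.486343°, λ=51.115850°, h=1087.166 m
→ ECEF (a=6378137.000, f=1/298.257223563): X=3004273.5259, Y=3725345.2681, Z=4203756.3112
→ Helmert 7p (PV): X=3004079.7901, Y=3725268.9504, Z=4204380.8112
→ Helmert 7p (PV): X=3004411.6763, Y=3725598.2029, Z=4204079.0277
→ Helmert 7p (PV): X=3004972.4038, Y=3725542.0868, Z=4204685.3444
→ Helmert 7p (PV): X=3004347.1993, Y=3725123.4770, Z=4205341.5128

X=3004347.199 m, Y=3725123.477 m, Z=4205341.513 m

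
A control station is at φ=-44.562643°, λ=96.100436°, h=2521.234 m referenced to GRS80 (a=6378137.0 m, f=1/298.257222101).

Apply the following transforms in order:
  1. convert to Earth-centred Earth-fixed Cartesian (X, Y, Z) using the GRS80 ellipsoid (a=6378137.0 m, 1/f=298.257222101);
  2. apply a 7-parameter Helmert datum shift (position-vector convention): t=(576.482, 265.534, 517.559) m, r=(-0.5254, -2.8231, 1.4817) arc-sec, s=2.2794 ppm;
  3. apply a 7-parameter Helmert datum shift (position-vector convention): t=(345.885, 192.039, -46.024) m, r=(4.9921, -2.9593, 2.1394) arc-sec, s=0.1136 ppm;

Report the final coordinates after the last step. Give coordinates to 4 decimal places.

start: φ=-44.562643°, λ=96.100436°, h=2521.234 m
→ ECEF (a=6378137.000, f=1/298.257222101): X=-483920.9531, Y=4527836.2500, Z=-4454619.6178
→ Helmert 7p (PV): X=-483317.1304, Y=4528097.2816, Z=-4454130.3694
→ Helmert 7p (PV): X=-482954.3624, Y=4528392.6226, Z=-4454074.2428

X=-482954.3624 m, Y=4528392.6226 m, Z=-4454074.2428 m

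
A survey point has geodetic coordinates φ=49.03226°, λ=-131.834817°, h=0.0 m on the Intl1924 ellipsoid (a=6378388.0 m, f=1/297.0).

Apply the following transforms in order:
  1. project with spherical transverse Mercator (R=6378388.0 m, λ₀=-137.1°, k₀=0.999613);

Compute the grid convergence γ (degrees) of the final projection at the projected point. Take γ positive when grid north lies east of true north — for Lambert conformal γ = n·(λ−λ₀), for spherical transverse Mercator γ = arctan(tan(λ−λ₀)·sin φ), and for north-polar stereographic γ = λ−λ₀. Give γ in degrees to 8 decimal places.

start: φ=49.032260°, λ=-131.834817°, h=0.000 m
→ into tm (λ₀=-137.1°): φ=49.03226000°, λ−λ₀=5.26518300°
convergence γ = 3.98044116°

3.98044116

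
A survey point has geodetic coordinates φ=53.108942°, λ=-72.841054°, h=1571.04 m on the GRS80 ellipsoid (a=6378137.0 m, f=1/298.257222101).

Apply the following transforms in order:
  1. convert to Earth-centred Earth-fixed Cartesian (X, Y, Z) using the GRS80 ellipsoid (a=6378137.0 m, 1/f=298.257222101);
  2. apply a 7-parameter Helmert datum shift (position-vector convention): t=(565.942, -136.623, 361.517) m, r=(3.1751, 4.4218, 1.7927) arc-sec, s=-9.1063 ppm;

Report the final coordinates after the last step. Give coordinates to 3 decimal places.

start: φ=53.108942°, λ=-72.841054°, h=1571.040 m
→ ECEF (a=6378137.000, f=1/298.257222101): X=1132280.4925, Y=-3667106.9271, Z=5079087.0988
→ Helmert 7p (PV): X=1132976.8769, Y=-3667278.4988, Z=5079321.6426

X=1132976.877 m, Y=-3667278.499 m, Z=5079321.643 m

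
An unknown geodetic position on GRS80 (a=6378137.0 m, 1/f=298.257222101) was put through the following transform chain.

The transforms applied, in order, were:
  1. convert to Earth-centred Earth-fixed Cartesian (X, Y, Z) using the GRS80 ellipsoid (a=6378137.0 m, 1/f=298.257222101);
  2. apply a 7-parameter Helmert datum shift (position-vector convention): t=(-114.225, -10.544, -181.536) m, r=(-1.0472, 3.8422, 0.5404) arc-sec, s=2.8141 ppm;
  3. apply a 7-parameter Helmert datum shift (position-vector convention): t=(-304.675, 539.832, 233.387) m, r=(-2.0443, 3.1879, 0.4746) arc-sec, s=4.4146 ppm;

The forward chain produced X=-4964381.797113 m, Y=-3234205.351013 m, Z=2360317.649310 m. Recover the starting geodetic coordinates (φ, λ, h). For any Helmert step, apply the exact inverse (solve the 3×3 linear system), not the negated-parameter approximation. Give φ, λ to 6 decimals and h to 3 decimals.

φ=21.851018°, λ=-146.910401°, h=2476.212 m

start: X=-4964381.7971, Y=-3234205.3510, Z=2360317.6493 m
→ Helmert⁻¹: X=-4964099.1248, Y=-3234742.8707, Z=2359965.0618
→ Helmert⁻¹: X=-4964023.3670, Y=-3234722.2002, Z=2360031.0662
→ geod (Bowring, a=6378137.000): φ=21.85101800°, λ=-146.91040100°, h=2476.2120 m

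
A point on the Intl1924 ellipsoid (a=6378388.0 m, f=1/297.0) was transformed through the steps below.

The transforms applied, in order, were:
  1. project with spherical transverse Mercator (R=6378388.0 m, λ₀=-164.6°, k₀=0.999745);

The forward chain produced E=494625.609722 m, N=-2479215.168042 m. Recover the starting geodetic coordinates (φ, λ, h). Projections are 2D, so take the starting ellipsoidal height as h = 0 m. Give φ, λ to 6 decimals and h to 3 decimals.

start: E=494625.6097, N=-2479215.1680 m
→ tm⁻¹: φ=-22.20556000°, λ=-159.80373100°

φ=-22.205560°, λ=-159.803731°, h=0.000 m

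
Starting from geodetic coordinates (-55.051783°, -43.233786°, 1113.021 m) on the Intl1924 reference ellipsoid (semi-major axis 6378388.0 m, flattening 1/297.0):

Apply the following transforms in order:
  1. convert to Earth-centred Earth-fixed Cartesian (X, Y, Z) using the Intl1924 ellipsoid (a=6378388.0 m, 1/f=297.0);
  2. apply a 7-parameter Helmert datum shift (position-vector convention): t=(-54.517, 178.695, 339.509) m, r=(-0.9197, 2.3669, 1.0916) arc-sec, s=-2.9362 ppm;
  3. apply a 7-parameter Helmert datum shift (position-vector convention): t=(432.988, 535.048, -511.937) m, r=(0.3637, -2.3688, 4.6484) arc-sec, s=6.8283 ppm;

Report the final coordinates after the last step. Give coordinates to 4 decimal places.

X=2668963.3256 m, Y=-2508091.2406 m, Z=-5205892.3593 m

start: φ=-55.051783°, λ=-43.233786°, h=1113.021 m
→ ECEF (a=6378388.000, f=1/297.0): X=2668504.6110, Y=-2508855.4452, Z=-5205706.4592
→ Helmert 7p (PV): X=2668395.8005, Y=-2508678.4727, Z=-5205371.0998
→ Helmert 7p (PV): X=2668963.3256, Y=-2508091.2406, Z=-5205892.3593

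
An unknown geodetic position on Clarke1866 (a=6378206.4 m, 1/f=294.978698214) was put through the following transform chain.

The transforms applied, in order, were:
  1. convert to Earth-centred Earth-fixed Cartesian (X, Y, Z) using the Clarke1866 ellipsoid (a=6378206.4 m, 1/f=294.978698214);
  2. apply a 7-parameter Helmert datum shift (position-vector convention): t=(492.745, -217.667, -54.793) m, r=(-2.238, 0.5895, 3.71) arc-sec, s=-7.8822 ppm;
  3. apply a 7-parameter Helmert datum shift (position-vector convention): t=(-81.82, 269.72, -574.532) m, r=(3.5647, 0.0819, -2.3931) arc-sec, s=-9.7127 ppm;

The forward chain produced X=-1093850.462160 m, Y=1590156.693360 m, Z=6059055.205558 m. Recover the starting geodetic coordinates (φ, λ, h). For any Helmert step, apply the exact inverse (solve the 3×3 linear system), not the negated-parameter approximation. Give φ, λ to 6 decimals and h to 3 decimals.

start: X=-1093850.4622, Y=1590156.6934, Z=6059055.2056 m
→ Helmert⁻¹: X=-1093800.1190, Y=1589994.4492, Z=6059660.6807
→ Helmert⁻¹: X=-1094290.2063, Y=1590178.5839, Z=6059777.3641
→ geod (Bowring, a=6378206.400): φ=72.44310800°, λ=124.53402000°, h=1232.2230 m

φ=72.443108°, λ=124.534020°, h=1232.223 m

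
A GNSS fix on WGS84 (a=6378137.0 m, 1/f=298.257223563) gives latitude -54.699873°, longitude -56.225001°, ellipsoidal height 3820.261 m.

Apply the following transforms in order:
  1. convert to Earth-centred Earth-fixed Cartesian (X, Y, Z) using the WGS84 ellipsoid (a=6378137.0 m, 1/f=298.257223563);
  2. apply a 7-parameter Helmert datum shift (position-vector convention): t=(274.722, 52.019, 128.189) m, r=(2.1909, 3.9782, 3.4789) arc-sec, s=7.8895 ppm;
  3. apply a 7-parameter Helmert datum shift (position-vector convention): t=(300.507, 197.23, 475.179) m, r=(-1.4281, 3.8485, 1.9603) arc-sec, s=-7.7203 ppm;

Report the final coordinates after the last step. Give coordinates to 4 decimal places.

X=2055254.1953 m, Y=-3071992.2539 m, Z=-5184753.2324 m

start: φ=-54.699873°, λ=-56.225001°, h=3820.261 m
→ ECEF (a=6378137.000, f=1/298.257223563): X=2054794.3587, Y=-3072314.3463, Z=-5185266.3862
→ Helmert 7p (PV): X=2055037.1024, Y=-3072196.8323, Z=-5185251.3709
→ Helmert 7p (PV): X=2055254.1953, Y=-3071992.2539, Z=-5184753.2324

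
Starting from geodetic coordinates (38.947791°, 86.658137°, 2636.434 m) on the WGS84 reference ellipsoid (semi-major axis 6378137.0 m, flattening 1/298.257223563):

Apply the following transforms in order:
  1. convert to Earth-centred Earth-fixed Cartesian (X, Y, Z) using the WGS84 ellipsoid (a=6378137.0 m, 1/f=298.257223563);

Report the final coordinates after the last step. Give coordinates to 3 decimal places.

X=289661.493 m, Y=4960573.352 m, Z=3989468.332 m

start: φ=38.947791°, λ=86.658137°, h=2636.434 m
→ ECEF (a=6378137.000, f=1/298.257223563): X=289661.4926, Y=4960573.3521, Z=3989468.3321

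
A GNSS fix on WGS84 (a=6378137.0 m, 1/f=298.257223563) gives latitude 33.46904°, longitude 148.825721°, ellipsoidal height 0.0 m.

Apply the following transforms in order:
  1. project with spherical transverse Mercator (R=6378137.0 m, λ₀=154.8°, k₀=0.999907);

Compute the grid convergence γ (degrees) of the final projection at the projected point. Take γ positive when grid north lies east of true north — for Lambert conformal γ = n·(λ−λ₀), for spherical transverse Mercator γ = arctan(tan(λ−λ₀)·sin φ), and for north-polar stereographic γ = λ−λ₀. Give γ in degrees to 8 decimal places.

-3.30306176

start: φ=33.469040°, λ=148.825721°, h=0.000 m
→ into tm (λ₀=154.8°): φ=33.46904000°, λ−λ₀=-5.97427900°
convergence γ = -3.30306176°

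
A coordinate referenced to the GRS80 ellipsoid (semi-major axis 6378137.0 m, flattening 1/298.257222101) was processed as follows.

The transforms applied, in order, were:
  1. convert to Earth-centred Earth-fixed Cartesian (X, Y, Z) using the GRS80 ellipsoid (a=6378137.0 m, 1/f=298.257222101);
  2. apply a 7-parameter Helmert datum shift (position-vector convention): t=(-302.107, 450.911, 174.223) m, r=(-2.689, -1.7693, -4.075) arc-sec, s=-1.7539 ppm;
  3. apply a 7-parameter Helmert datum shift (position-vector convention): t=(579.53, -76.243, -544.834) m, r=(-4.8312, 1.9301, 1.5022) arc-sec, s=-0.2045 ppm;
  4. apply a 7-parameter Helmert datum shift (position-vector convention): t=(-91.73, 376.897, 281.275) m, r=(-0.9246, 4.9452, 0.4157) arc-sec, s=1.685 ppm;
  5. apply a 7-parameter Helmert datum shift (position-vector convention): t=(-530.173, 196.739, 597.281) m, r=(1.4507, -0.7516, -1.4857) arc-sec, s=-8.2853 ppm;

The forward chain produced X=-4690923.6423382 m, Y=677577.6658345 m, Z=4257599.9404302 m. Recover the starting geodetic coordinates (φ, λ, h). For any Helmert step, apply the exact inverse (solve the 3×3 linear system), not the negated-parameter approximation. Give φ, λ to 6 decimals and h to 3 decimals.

start: X=-4690923.6423, Y=677577.6658, Z=4257599.9404 m
→ Helmert⁻¹: X=-4690421.6980, Y=677382.6953, Z=4257050.2573
→ Helmert⁻¹: X=-4690422.7537, Y=676995.0297, Z=4256652.3915
→ Helmert⁻¹: X=-4691038.1484, Y=677005.8626, Z=4257170.0572
→ Helmert⁻¹: X=-4690721.1156, Y=676407.9699, Z=4257052.3548
→ geod (Bowring, a=6378137.000): φ=42.12330300°, λ=171.79443900°, h=1908.9880 m

φ=42.123303°, λ=171.794439°, h=1908.988 m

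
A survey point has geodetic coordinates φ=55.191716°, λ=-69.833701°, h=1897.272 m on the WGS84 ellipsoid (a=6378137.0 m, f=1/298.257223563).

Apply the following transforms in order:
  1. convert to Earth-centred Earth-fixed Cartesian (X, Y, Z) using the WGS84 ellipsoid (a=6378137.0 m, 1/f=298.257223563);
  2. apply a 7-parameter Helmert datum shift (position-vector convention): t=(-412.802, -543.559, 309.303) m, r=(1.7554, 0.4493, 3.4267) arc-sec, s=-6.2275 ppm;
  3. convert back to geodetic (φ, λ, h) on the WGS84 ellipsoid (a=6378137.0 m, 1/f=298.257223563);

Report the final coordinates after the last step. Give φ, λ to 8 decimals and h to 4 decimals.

start: φ=55.191716°, λ=-69.833701°, h=1897.272 m
→ ECEF (a=6378137.000, f=1/298.257223563): X=1258383.0164, Y=-3426402.7205, Z=5215153.7875
→ Helmert 7p (PV): X=1258030.6606, Y=-3426948.4190, Z=5215398.7121
→ geod (Bowring, a=6378137.000): φ=55.19009013°, λ=-69.84184488°, h=2321.4601 m

φ=55.19009013°, λ=-69.84184488°, h=2321.4601 m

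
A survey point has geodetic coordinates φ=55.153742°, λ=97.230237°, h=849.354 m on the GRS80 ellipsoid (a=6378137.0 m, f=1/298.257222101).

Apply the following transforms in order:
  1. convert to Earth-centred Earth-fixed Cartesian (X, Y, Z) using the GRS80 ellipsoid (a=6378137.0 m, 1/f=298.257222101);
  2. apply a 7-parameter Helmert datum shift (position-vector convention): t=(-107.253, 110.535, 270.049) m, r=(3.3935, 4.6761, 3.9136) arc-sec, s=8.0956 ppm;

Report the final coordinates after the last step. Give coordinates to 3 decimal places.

X=-459822.175 m, Y=3624043.540 m, Z=5212260.988 m

start: φ=55.153742°, λ=97.230237°, h=849.354 m
→ ECEF (a=6378137.000, f=1/298.257222101): X=-459760.5952, Y=3623998.1369, Z=5211878.7001
→ Helmert 7p (PV): X=-459822.1752, Y=3624043.5396, Z=5212260.9884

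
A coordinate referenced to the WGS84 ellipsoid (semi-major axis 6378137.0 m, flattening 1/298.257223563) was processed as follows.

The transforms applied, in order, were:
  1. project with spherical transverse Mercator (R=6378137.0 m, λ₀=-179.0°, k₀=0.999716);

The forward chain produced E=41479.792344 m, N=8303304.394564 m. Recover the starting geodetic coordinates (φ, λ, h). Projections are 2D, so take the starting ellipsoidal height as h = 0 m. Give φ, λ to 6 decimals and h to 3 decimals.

start: E=41479.7923, N=8303304.3946 m
→ tm⁻¹: φ=74.60663800°, λ=-177.59572400°

φ=74.606638°, λ=-177.595724°, h=0.000 m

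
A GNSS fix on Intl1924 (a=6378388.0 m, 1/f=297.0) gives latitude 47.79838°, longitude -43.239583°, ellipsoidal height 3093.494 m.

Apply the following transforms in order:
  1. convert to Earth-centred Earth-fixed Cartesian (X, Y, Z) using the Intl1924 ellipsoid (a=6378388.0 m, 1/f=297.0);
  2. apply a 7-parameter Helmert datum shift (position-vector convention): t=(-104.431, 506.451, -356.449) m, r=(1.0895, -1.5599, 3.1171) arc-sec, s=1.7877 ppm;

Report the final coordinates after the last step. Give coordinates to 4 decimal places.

X=3128529.8573 m, Y=-2941516.0172 m, Z=4703886.0598 m

start: φ=47.798380°, λ=-43.239583°, h=3093.494 m
→ ECEF (a=6378388.000, f=1/297.0): X=3128619.8110, Y=-2942039.6409, Z=4704225.9785
→ Helmert 7p (PV): X=3128529.8573, Y=-2941516.0172, Z=4703886.0598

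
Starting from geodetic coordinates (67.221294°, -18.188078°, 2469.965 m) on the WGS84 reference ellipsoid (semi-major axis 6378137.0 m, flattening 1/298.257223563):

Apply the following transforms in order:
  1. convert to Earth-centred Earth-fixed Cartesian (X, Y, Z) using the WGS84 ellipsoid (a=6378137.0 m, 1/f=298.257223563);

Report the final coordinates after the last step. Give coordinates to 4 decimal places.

start: φ=67.221294°, λ=-18.188078°, h=2469.965 m
→ ECEF (a=6378137.000, f=1/298.257223563): X=2353674.1473, Y=-773306.0331, Z=5860289.8041

X=2353674.1473 m, Y=-773306.0331 m, Z=5860289.8041 m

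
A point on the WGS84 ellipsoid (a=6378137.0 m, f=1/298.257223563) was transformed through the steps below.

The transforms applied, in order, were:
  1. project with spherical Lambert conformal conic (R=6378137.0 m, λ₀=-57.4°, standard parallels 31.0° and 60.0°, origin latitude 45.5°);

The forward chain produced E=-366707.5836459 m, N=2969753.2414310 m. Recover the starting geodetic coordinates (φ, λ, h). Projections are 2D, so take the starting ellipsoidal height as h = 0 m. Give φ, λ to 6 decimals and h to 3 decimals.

start: E=-366707.5836, N=2969753.2414 m
→ lcc⁻¹: φ=71.78876800°, λ=-66.96738100°

φ=71.788768°, λ=-66.967381°, h=0.000 m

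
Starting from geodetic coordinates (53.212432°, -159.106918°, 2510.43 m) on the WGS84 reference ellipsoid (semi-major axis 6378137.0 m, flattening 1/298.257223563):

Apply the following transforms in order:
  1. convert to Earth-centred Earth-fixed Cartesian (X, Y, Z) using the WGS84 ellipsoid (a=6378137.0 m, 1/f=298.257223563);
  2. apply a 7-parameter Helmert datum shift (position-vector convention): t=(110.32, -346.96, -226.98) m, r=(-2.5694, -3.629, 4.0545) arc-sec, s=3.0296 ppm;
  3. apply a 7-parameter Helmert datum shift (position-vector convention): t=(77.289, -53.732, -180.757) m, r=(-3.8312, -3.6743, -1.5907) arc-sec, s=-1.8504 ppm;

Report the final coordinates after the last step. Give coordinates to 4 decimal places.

X=-3577472.1590 m, Y=-1365903.5351 m, Z=5086260.5742 m

start: φ=53.212432°, λ=-159.106918°, h=2510.430 m
→ ECEF (a=6378137.000, f=1/298.257223563): X=-3577491.7548, Y=-1365616.3423, Z=5086746.5985
→ Helmert 7p (PV): X=-3577454.9254, Y=-1365974.3970, Z=5086489.0983
→ Helmert 7p (PV): X=-3577472.1590, Y=-1365903.5351, Z=5086260.5742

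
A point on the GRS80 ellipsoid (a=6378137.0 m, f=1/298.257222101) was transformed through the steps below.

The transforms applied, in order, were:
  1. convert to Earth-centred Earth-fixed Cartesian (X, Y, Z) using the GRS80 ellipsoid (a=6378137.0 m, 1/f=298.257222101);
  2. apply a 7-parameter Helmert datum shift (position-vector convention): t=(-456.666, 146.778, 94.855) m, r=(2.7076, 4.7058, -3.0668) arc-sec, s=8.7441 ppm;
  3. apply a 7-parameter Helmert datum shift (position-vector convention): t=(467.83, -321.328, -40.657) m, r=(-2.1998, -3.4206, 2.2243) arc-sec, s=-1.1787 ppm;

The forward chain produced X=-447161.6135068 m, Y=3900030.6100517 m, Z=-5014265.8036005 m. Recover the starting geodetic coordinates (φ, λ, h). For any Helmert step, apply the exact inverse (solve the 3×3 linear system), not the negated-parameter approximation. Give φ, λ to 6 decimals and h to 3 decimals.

φ=-52.129019°, λ=96.540412°, h=3376.704 m

start: X=-447161.6135, Y=3900030.6101, Z=-5014265.8036 m
→ Helmert⁻¹: X=-447671.0631, Y=3900414.8389, Z=-5014182.0352
→ Helmert⁻¹: X=-447154.0773, Y=3900161.4867, Z=-5014294.4435
→ geod (Bowring, a=6378137.000): φ=-52.12901900°, λ=96.54041200°, h=3376.7040 m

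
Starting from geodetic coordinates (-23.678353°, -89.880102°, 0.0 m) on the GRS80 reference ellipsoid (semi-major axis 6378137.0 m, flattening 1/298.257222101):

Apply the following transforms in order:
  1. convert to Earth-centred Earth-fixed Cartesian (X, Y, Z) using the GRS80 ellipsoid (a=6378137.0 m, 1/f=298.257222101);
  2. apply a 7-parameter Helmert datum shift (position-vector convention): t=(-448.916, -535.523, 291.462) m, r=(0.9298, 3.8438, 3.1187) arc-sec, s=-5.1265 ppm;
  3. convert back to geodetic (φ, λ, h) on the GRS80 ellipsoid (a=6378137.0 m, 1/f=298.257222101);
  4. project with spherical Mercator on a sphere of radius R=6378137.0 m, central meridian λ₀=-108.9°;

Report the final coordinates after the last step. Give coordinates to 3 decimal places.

E=2116838.949 m, N=-2713766.070 m

start: φ=-23.678353°, λ=-89.880102°, h=0.000 m
→ ECEF (a=6378137.000, f=1/298.257222101): X=12229.9555, Y=-5844332.7514, Z=-2545698.5007
→ Helmert 7p (PV): X=11821.9024, Y=-5844826.6531, Z=-2545420.5610
→ geod (Bowring, a=6378137.000): φ=-23.67426707°, λ=-89.88411218°, h=339.9474 m
→ merc (R=6378137.0, λ₀=-108.9°): E=2116838.9486, N=-2713766.0701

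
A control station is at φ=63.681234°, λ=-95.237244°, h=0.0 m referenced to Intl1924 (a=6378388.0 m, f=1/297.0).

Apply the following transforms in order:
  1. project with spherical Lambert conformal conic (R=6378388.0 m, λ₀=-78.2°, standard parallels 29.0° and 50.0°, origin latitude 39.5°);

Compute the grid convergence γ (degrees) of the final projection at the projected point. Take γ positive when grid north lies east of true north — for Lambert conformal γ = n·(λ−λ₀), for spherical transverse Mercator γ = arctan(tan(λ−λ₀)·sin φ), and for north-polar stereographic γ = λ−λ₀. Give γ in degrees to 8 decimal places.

start: φ=63.681234°, λ=-95.237244°, h=0.000 m
→ into lcc (λ₀=-78.2°): φ=63.68123400°, λ−λ₀=-17.03724400°
convergence γ = -10.89885629°

-10.89885629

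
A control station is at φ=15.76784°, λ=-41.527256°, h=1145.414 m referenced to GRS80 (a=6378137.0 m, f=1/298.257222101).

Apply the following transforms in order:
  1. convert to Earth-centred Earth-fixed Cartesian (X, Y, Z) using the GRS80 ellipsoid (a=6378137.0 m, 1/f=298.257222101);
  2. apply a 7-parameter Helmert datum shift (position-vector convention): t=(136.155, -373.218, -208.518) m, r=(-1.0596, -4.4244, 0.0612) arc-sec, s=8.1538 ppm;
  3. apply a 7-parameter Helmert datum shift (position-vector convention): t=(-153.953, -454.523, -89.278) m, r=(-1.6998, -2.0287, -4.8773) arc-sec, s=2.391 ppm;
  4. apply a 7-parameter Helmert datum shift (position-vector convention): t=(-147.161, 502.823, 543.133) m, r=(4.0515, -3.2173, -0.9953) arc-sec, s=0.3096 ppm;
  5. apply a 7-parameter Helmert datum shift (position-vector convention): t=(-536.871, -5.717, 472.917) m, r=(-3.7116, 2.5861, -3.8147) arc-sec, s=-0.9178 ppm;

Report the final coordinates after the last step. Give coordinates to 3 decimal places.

X=4596309.862 m, Y=-4071738.196 m, Z=1723270.947 m

start: φ=15.767840°, λ=-41.527256°, h=1145.414 m
→ ECEF (a=6378137.000, f=1/298.257222101): X=4597215.1774, Y=-4071172.7758, Z=1722329.9314
→ Helmert 7p (PV): X=4597353.0807, Y=-4071568.9775, Z=1722254.9826
→ Helmert 7p (PV): X=4597096.9050, Y=-4072127.7511, Z=1722248.5928
→ Helmert 7p (PV): X=4596904.6543, Y=-4071682.2003, Z=1722783.9785
→ Helmert 7p (PV): X=4596309.8618, Y=-4071738.1959, Z=1723270.9466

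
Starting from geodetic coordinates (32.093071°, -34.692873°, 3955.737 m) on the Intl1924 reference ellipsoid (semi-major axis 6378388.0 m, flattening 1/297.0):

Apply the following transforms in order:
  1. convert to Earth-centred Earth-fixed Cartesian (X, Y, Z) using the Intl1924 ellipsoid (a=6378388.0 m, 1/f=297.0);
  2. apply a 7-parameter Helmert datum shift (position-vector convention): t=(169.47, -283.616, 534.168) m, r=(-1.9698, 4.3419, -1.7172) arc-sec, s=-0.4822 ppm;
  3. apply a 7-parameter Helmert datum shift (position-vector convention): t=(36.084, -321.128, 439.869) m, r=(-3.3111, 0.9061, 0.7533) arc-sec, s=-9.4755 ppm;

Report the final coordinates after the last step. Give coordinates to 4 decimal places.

start: φ=32.093071°, λ=-34.692873°, h=3955.737 m
→ ECEF (a=6378388.000, f=1/297.0): X=4449964.7621, Y=-3080482.8292, Z=3371330.9761
→ Helmert 7p (PV): X=4450177.4075, Y=-3080769.8110, Z=3371799.2644
→ Helmert 7p (PV): X=4450197.3869, Y=-3080991.3690, Z=3372237.0890

X=4450197.3869 m, Y=-3080991.3690 m, Z=3372237.0890 m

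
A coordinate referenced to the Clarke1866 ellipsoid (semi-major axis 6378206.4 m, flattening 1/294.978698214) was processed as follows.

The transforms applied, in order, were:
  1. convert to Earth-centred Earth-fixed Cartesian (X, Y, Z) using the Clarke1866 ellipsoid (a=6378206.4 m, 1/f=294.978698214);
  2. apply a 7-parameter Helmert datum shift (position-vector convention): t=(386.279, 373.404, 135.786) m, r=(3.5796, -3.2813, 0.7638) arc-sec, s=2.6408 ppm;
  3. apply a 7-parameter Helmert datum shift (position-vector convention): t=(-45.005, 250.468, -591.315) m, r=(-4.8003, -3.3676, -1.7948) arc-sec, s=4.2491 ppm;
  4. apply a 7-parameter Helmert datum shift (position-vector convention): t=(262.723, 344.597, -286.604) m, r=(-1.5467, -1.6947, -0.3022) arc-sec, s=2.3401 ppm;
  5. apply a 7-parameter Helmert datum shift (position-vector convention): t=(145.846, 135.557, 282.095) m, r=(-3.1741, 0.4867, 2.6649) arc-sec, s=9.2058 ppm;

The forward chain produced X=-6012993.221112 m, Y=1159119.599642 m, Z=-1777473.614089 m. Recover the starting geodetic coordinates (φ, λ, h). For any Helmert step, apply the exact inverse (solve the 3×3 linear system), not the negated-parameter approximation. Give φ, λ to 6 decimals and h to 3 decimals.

start: X=-6012993.2211, Y=1159119.5996, Z=-1777473.6141 m
→ Helmert⁻¹: X=-6013064.5421, Y=1159078.4176, Z=-1777735.6955
→ Helmert⁻¹: X=-6013329.4943, Y=1158735.6268, Z=-1777386.8368
→ Helmert⁻¹: X=-6013298.0255, Y=1158469.2594, Z=-1776662.8350
→ Helmert⁻¹: X=-6013692.3996, Y=1158084.2320, Z=-1776718.3597
→ geod (Bowring, a=6378206.400): φ=-16.28266300°, λ=169.09972800°, h=186.4450 m

φ=-16.282663°, λ=169.099728°, h=186.445 m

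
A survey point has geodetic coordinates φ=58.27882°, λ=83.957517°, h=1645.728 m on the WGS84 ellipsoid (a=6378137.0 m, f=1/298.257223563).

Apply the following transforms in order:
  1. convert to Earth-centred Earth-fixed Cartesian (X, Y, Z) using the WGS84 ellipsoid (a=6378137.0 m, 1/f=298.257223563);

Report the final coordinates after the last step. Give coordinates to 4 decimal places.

start: φ=58.278820°, λ=83.957517°, h=1645.728 m
→ ECEF (a=6378137.000, f=1/298.257223563): X=353961.9325, Y=3343870.7064, Z=5403530.1048

X=353961.9325 m, Y=3343870.7064 m, Z=5403530.1048 m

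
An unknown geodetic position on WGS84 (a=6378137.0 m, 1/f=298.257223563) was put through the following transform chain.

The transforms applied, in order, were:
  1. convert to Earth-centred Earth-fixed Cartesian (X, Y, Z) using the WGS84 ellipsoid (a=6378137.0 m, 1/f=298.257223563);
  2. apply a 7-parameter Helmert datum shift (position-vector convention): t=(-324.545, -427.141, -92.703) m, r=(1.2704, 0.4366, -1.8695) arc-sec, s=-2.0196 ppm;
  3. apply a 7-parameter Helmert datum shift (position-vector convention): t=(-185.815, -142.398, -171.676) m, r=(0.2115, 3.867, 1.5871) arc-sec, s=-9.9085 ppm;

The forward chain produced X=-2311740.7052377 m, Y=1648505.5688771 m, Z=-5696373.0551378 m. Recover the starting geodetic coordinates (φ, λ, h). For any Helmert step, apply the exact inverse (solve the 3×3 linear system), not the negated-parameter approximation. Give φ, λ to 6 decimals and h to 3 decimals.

start: X=-2311740.7052, Y=1648505.5689, Z=-5696373.0551 m
→ Helmert⁻¹: X=-2311458.3160, Y=1648676.2473, Z=-5696302.8457
→ Helmert⁻¹: X=-2311141.3277, Y=1649050.6880, Z=-5696236.6954
→ geod (Bowring, a=6378137.000): φ=-63.66045500°, λ=144.49129900°, h=3587.5720 m

φ=-63.660455°, λ=144.491299°, h=3587.572 m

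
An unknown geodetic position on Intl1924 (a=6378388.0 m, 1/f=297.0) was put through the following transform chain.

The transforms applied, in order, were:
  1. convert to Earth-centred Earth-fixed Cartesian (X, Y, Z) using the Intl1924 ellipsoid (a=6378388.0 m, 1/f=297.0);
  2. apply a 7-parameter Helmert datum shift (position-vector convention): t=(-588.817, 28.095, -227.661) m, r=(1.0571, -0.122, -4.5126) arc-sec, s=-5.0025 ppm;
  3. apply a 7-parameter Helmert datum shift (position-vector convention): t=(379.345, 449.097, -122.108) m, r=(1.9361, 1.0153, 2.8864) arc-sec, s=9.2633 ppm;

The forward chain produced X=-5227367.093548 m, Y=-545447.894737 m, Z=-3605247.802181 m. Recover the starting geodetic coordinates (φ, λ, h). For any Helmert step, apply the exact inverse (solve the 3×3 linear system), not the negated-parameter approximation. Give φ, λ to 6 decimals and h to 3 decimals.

φ=-34.627503°, λ=-174.036600°, h=1587.463 m

start: X=-5227367.0935, Y=-545447.8947, Z=-3605247.8022 m
→ Helmert⁻¹: X=-5227687.9058, Y=-545852.6198, Z=-3605112.9078
→ Helmert⁻¹: X=-5227115.4241, Y=-546016.2778, Z=-3604897.3903
→ geod (Bowring, a=6378388.000): φ=-34.62750300°, λ=-174.03660000°, h=1587.4630 m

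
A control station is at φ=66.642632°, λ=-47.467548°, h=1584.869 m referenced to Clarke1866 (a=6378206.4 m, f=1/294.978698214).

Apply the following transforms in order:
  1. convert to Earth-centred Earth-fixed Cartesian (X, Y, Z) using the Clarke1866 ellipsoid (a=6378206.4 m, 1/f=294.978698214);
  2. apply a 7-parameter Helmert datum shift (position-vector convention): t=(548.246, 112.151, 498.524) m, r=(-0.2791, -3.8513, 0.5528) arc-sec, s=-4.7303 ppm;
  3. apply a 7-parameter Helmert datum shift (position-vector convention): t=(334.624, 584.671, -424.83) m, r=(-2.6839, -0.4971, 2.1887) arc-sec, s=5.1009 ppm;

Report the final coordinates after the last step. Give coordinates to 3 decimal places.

X=1715551.360 m, Y=-1868409.361 m, Z=5834131.816 m

start: φ=66.642632°, λ=-47.467548°, h=1584.869 m
→ ECEF (a=6378206.400, f=1/294.978698214): X=1714766.0004, Y=-1869212.0994, Z=5833992.9570
→ Helmert 7p (PV): X=1715202.2149, Y=-1869078.6168, Z=5834498.4310
→ Helmert 7p (PV): X=1715551.3599, Y=-1868409.3611, Z=5834131.8163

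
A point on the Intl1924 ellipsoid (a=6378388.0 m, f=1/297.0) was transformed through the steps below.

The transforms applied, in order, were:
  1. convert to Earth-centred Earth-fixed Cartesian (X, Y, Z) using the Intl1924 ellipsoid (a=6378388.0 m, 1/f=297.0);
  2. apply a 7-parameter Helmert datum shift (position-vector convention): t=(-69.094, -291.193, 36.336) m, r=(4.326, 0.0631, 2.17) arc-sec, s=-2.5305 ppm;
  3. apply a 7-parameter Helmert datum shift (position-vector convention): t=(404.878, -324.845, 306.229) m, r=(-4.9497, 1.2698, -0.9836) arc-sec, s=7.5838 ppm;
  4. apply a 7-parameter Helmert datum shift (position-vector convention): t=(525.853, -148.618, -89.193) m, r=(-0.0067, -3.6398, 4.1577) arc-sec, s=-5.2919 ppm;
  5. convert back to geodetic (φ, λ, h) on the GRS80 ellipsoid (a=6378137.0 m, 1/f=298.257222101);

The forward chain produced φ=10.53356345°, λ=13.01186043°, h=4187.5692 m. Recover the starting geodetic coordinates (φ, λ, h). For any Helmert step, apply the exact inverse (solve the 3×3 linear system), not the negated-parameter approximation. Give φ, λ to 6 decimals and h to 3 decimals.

φ=10.532122°, λ=13.018892°, h=3238.695 m

start: φ=10.533563°, λ=13.011860°, h=4187.569 m
→ ECEF (a=6378137.000, f=1/298.257222101): X=6114338.8526, Y=1412939.5654, Z=1159086.1418
→ Helmert⁻¹: X=6113894.2881, Y=1412972.3854, Z=1159073.6277
→ Helmert⁻¹: X=6113429.1736, Y=1413287.8567, Z=1158830.1606
→ Helmert⁻¹: X=6113528.2545, Y=1413542.6126, Z=1158768.9809
→ geod (Bowring, a=6378388.000): φ=10.53212200°, λ=13.01889200°, h=3238.6950 m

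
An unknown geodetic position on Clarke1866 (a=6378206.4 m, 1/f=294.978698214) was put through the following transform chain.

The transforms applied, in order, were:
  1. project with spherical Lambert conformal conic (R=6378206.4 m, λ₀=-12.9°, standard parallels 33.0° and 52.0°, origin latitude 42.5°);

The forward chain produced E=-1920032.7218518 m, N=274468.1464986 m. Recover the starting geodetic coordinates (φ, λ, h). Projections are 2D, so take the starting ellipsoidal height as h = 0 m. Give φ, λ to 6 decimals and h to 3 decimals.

φ=42.492721°, λ=-36.940685°, h=0.000 m

start: E=-1920032.7219, N=274468.1465 m
→ lcc⁻¹: φ=42.49272100°, λ=-36.94068500°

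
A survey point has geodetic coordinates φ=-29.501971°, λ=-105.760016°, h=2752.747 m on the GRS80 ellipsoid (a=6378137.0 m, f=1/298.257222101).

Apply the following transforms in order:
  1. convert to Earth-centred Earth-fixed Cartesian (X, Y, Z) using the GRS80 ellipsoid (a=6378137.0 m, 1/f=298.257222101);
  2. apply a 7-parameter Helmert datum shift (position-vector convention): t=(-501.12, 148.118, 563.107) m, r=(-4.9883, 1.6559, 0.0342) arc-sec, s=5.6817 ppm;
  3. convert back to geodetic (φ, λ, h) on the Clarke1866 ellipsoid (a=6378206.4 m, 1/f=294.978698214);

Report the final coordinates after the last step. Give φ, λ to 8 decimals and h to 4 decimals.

φ=-29.49795102°, λ=-105.76543005°, h=2493.7819 m

start: φ=-29.501971°, λ=-105.760016°, h=2752.747 m
→ ECEF (a=6378137.000, f=1/298.257222101): X=-1509613.9327, Y=-5349107.7728, Z=-3123800.4805
→ Helmert 7p (PV): X=-1510147.8210, Y=-5349065.8434, Z=-3123113.6393
→ geod (Bowring, a=6378206.400): φ=-29.49795102°, λ=-105.76543005°, h=2493.7819 m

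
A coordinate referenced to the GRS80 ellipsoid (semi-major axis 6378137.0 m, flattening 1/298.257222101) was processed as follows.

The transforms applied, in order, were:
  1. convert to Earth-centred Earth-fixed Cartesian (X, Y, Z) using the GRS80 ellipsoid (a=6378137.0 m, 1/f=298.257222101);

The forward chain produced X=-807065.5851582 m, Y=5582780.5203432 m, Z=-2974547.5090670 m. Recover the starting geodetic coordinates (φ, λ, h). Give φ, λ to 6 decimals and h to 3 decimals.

φ=-27.962838°, λ=98.225884°, h=3580.874 m

start: X=-807065.5852, Y=5582780.5203, Z=-2974547.5091 m
→ geod (Bowring, a=6378137.000): φ=-27.96283800°, λ=98.22588400°, h=3580.8740 m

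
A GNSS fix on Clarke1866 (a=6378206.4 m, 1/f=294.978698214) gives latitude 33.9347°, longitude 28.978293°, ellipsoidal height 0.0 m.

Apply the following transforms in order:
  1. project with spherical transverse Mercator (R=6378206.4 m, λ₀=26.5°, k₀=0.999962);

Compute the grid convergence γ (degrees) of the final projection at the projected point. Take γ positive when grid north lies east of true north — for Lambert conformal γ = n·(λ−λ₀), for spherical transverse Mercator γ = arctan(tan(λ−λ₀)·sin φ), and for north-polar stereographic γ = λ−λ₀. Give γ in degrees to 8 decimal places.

1.38409550

start: φ=33.934700°, λ=28.978293°, h=0.000 m
→ into tm (λ₀=26.5°): φ=33.93470000°, λ−λ₀=2.47829300°
convergence γ = 1.38409550°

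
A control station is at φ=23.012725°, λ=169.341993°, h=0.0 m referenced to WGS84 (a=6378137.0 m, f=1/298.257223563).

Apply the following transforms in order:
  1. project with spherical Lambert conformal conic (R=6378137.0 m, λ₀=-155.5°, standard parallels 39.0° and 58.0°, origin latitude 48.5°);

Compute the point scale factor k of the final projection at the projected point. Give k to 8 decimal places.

start: φ=23.012725°, λ=169.341993°, h=0.000 m
→ into lcc (λ₀=-155.5°): φ=23.01272500°, λ−λ₀=-35.15800700°
scale k = 1.08019811

1.08019811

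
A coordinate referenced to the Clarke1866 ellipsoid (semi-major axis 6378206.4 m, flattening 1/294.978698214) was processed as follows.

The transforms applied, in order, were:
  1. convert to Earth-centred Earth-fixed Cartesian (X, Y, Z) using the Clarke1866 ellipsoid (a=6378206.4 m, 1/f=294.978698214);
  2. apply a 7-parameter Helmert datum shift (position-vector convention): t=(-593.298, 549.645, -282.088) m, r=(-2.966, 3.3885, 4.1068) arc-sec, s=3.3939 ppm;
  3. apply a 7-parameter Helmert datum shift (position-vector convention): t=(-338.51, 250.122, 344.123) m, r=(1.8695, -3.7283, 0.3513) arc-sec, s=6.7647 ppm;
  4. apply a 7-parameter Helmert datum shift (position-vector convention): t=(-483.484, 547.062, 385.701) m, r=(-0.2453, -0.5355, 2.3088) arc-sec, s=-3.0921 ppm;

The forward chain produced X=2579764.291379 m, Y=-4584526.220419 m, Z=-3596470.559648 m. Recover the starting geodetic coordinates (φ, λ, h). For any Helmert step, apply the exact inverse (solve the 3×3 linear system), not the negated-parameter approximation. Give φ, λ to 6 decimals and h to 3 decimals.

φ=-34.535045°, λ=-60.628716°, h=2866.856 m

start: X=2579764.2914, Y=-4584526.2204, Z=-3596470.5596 m
→ Helmert⁻¹: X=2580195.0928, Y=-4585112.0635, Z=-3596879.5340
→ Helmert⁻¹: X=2580443.3162, Y=-4585368.1656, Z=-3597204.4054
→ Helmert⁻¹: X=2580995.6377, Y=-4585901.9126, Z=-3596933.6528
→ geod (Bowring, a=6378206.400): φ=-34.53504500°, λ=-60.62871600°, h=2866.8560 m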